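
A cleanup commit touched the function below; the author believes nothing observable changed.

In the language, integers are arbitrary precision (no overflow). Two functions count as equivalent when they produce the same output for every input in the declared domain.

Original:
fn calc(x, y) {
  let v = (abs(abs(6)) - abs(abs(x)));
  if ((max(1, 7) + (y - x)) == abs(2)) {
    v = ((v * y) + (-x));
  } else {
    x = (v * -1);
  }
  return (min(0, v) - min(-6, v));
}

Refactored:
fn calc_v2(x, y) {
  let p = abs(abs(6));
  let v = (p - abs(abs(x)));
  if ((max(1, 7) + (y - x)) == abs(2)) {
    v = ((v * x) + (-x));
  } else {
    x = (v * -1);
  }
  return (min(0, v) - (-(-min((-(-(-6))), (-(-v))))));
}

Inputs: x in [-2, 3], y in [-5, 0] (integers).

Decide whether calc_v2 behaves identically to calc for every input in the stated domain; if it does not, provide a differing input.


The rewrite breaks on x=0, y=-5, where the results are 0 and 6.
calc: v := 6 | ((max(1, 7) + (y - x)) == abs(2)): true | v := -30 | result 0
calc_v2: p := 6 | v := 6 | ((max(1, 7) + (y - x)) == abs(2)): true | v := 0 | result 6
verdict: not equivalent; witness: x=0, y=-5


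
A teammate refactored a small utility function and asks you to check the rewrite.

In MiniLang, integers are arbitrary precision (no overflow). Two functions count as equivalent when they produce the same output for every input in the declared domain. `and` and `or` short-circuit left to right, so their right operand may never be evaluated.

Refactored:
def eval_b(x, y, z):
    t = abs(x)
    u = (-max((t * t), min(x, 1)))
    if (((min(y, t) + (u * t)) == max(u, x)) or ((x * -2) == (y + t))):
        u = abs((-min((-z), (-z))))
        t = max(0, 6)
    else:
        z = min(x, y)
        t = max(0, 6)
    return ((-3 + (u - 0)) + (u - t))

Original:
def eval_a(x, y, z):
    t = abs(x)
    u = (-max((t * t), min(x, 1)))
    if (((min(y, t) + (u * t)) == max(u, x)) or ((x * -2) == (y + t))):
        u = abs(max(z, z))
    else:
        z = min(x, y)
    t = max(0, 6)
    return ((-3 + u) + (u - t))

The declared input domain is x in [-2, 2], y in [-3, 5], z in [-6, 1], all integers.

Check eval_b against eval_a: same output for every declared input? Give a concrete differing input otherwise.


The two are interchangeable: statement counts differ, arithmetic usage differs, constant usage differs, min/max/abs usage differs, and every declared input agrees.
One worked example (x=0, y=1, z=-2) — eval_a: t := 0 | u := 0 | (((min(y, t) + (u * t)) == max(u, x)) or ((x * -2) == (y + t))): true | u := 2 | t := 6 | result -5; eval_b: t := 0 | u := 0 | (((min(y, t) + (u * t)) == max(u, x)) or ((x * -2) == (y + t))): true | u := 2 | t := 6 | result -5; agreement on -5.
Across all 360 domain points the two functions coincide.
verdict: equivalent


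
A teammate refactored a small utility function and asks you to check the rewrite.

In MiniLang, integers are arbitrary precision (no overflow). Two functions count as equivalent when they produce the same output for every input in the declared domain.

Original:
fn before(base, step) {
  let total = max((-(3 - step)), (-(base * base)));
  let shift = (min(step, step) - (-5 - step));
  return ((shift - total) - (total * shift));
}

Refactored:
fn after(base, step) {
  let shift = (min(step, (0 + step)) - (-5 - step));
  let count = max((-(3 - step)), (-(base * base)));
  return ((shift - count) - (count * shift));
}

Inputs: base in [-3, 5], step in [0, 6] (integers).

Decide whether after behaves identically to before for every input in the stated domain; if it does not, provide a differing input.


Although constant usage differs; also local variable names differ; also arithmetic usage differs, 63/63 inputs agree.
verdict: equivalent


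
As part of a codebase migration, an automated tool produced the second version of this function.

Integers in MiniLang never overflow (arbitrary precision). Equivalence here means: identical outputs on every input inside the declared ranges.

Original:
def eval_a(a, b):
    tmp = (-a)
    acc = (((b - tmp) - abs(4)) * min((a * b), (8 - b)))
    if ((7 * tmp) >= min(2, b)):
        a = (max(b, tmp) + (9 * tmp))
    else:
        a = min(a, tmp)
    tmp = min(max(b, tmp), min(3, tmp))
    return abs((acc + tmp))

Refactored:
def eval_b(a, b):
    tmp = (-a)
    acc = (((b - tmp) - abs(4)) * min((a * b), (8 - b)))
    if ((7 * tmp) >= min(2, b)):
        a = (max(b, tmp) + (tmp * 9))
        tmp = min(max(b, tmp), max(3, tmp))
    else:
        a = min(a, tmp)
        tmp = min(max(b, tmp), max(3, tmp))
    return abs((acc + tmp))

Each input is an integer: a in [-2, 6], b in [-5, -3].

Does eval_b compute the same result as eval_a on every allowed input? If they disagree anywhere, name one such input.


There is a counterexample at a=4, b=-3: 32 on one side, 33 on the other.
eval_a: tmp becomes -4; next acc becomes 36; next ((7 * tmp) >= min(2, b)) evaluates to false; next a becomes -4; next tmp becomes -4; next final value 32
eval_b: tmp becomes -4; next acc becomes 36; next ((7 * tmp) >= min(2, b)) evaluates to false; next a becomes -4; next tmp becomes -3; next final value 33
verdict: not equivalent; witness: a=4, b=-3


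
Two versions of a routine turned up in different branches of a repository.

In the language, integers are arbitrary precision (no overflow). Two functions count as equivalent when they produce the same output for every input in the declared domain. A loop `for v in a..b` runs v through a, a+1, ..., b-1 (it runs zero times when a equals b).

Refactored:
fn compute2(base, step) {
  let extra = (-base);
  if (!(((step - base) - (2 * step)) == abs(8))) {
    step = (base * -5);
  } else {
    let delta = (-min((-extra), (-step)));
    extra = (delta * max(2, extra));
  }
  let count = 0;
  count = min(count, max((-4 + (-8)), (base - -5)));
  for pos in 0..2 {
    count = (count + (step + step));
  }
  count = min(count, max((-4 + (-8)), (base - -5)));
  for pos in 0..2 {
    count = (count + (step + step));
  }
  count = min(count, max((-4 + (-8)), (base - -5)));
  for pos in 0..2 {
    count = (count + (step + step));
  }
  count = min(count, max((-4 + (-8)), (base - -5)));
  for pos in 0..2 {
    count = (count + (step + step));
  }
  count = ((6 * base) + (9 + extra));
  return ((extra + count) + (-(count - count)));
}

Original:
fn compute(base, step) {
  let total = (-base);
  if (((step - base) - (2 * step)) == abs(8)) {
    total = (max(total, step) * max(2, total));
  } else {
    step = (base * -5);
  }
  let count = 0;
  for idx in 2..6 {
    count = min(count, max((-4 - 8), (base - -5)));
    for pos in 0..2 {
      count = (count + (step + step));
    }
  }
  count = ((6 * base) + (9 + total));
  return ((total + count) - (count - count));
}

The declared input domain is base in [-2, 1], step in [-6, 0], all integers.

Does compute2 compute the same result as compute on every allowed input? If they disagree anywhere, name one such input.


This is a faithful refactor — min/max/abs usage differs; constant usage differs; arithmetic usage differs; local variable names differ; boolean connective usage differs; statement counts differ; loop structure differs, but the computed results match everywhere.
Spot check at base=-1, step=-5 — compute: total becomes 1; next (((step - base) - (2 * step)) == abs(8)) evaluates to false; next step becomes 5; next count becomes 0; next at idx=2:; next count becomes 0; next at pos=0:; next count becomes 10; next at pos=1:; next count becomes 20; next at idx=3:; next count becomes 4; next at pos=0:; next count becomes 14; next at pos=1:; next count becomes 24; next at idx=4:; next count becomes 4; next at pos=0:; next count becomes 14; next at pos=1:; next count becomes 24; next at idx=5:; next count becomes 4; next at pos=0:; next count becomes 14; next at pos=1:; next count becomes 24; next count becomes 4; next final value 5. compute2: extra becomes 1; next (!(((step - base) - (2 * step)) == abs(8))) evaluates to true; next step becomes 5; next count becomes 0; next count becomes 0; next at pos=0:; next count becomes 10; next at pos=1:; next count becomes 20; next count becomes 4; next at pos=0:; next count becomes 14; next at pos=1:; next count becomes 24; next count becomes 4; next at pos=0:; next count becomes 14; next at pos=1:; next count becomes 24; next count becomes 4; next at pos=0:; next count becomes 14; next at pos=1:; next count becomes 24; next count becomes 4; next final value 5. Both give 5.
Every one of the 28 inputs gives matching results.
verdict: equivalent


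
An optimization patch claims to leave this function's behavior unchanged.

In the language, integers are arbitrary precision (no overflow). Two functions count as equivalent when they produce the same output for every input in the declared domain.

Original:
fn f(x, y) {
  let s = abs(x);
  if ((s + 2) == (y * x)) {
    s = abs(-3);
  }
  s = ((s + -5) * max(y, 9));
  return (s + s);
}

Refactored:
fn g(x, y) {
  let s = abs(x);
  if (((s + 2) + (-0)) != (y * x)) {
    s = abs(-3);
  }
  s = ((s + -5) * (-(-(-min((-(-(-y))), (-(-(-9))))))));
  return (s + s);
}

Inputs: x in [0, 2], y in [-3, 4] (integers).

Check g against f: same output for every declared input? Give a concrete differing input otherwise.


Evaluate both at x=0, y=-3.
f: s = 0; ((s + 2) == (y * x)) -> false; s = -45; return -90
g: s = 0; (((s + 2) + (-0)) != (y * x)) -> true; s = 3; s = -18; return -36
-90 against -36: the behavior changed.
verdict: not equivalent; witness: x=0, y=-3


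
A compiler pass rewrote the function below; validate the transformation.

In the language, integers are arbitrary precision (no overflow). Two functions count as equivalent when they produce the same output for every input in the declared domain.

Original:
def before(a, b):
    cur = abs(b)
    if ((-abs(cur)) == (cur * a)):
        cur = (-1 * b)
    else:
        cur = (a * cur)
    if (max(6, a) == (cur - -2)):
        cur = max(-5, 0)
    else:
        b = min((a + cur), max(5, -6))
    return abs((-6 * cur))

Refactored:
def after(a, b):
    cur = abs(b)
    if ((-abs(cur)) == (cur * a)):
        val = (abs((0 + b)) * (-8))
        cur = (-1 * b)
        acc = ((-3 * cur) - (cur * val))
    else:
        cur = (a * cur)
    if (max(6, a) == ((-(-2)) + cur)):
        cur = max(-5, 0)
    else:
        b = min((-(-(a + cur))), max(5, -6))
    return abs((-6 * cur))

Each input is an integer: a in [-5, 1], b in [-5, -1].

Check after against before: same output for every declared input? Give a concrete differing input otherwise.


This is a faithful refactor — constant usage differs; also statement counts differ; also min/max/abs usage differs; also arithmetic usage differs; also local variable names differ, but the computed results match everywhere.
One worked example (a=-4, b=-2) — before: cur=2, then ((-abs(cur)) == (cur * a)) is false, then cur=-8, then (max(6, a) == (cur - -2)) is false, then b=-12, then returns 48; after: cur=2, then ((-abs(cur)) == (cur * a)) is false, then cur=-8, then (max(6, a) == ((-(-2)) + cur)) is false, then b=-12, then returns 48; agreement on 48.
Checked all 35 inputs in the declared domain: the outputs agree on every one.
verdict: equivalent


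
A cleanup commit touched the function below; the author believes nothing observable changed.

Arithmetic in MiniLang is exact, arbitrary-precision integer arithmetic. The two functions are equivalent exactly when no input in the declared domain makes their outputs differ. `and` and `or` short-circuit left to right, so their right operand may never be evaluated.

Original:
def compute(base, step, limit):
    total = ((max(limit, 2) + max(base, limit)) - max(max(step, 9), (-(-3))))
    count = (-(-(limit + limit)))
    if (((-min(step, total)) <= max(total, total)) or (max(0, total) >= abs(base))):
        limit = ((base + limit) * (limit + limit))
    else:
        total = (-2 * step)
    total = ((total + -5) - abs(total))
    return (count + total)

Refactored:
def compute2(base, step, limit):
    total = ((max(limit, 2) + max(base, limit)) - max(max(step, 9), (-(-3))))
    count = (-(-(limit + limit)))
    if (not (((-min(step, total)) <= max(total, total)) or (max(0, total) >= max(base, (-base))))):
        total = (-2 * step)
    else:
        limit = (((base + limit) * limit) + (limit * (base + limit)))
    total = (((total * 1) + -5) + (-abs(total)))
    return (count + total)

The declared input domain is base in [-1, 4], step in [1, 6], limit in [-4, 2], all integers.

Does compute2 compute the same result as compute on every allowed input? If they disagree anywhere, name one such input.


Reading the diff, among the changes: boolean connective usage differs, plus constant usage differs, plus arithmetic usage differs, plus min/max/abs usage differs.
Tracing base=4, step=3, limit=1: compute: total := -3 | count := 2 | (((-min(step, total)) <= max(total, total)) or (max(0, total) >= abs(base))): false | total := -6 | total := -17 | result -15 | compute2: total := -3 | count := 2 | (not (((-min(step, total)) <= max(total, total)) or (max(0, total) >= max(base, (-base))))): true | total := -6 | total := -17 | result -15 — matching result -15.
Checked all 252 inputs in the declared domain: the outputs agree on every one.
verdict: equivalent


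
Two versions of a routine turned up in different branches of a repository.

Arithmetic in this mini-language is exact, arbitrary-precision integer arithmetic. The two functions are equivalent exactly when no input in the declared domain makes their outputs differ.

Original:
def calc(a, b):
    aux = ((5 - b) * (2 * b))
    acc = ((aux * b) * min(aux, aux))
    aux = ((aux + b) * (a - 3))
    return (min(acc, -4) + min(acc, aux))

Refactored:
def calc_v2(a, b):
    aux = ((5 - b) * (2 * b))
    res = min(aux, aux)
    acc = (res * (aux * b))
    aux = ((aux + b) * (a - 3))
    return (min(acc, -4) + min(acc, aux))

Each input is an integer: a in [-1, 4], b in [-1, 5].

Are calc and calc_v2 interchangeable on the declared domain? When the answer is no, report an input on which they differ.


Equivalent — the differences include local variable names differ, plus statement counts differ, yet no declared input distinguishes the two.
As a probe, take a=3, b=1: calc runs aux = 8; acc = 64; aux = 0; return -4; calc_v2 runs aux = 8; res = 8; acc = 64; aux = 0; return -4; both end at -4.
Every one of the 42 inputs gives matching results.
verdict: equivalent


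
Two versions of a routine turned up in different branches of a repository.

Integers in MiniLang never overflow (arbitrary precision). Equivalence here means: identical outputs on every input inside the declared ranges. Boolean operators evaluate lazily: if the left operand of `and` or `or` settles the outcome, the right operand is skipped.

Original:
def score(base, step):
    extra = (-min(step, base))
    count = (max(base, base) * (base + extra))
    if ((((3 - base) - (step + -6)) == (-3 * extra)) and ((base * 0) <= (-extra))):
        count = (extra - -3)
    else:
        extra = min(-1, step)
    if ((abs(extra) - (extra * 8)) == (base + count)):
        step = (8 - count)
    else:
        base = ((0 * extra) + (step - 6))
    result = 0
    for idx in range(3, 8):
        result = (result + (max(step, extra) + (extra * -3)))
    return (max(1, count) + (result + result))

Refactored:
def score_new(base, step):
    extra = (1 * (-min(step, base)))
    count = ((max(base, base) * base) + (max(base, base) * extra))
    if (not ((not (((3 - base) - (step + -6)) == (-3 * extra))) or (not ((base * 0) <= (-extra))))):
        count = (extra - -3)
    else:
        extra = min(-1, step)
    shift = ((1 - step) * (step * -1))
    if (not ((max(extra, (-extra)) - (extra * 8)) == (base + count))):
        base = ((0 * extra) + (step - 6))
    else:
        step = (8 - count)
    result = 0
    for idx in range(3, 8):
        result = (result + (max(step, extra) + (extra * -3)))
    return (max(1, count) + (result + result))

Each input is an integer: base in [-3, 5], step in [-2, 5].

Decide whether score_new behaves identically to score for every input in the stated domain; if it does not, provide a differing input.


The two are interchangeable: arithmetic usage differs, and constant usage differs, and local variable names differ, and min/max/abs usage differs, and boolean connective usage differs, and statement counts differ, and every declared input agrees.
Spot check at base=-3, step=-1 — score: extra=3, then count=0, then ((((3 - base) - (step + -6)) == (-3 * extra)) and ((base * 0) <= (-extra))) is false, then extra=-1, then ((abs(extra) - (extra * 8)) == (base + count)) is false, then base=-7, then result=0, then (idx=3), then result=2, then (idx=4), then result=4, then (idx=5), then result=6, then (idx=6), then result=8, then (idx=7), then result=10, then returns 21. score_new: extra=3, then count=0, then (not ((not (((3 - base) - (step + -6)) == (-3 * extra))) or (not ((base * 0) <= (-extra))))) is false, then extra=-1, then shift=2, then (not ((max(extra, (-extra)) - (extra * 8)) == (base + count))) is true, then base=-7, then result=0, then (idx=3), then result=2, then (idx=4), then result=4, then (idx=5), then result=6, then (idx=6), then result=8, then (idx=7), then result=10, then returns 21. Both give 21.
Checked all 72 inputs in the declared domain: the outputs agree on every one.
verdict: equivalent


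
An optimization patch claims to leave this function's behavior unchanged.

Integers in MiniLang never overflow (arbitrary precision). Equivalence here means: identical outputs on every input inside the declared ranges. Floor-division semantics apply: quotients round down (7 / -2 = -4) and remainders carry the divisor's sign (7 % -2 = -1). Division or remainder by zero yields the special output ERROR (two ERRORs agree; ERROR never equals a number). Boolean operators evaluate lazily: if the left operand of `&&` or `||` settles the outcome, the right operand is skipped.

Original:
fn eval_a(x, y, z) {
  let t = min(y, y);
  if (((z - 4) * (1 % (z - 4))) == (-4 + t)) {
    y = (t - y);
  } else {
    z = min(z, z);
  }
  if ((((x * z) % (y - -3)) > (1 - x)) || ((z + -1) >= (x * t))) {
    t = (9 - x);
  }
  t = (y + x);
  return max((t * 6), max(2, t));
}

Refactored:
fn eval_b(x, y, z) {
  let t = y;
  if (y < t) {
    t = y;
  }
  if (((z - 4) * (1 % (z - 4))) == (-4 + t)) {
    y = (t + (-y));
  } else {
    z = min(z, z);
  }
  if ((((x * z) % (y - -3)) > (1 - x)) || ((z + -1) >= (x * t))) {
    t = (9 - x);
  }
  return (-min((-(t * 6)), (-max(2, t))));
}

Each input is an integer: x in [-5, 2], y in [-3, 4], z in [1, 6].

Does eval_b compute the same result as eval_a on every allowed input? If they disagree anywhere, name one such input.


The rewrite breaks on x=-5, y=-1, z=6, where the results are 2 and 84.
eval_a: t = -1; (((z - 4) * (1 % (z - 4))) == (-4 + t)) -> false; z = 6; ((((x * z) % (y - -3)) > (1 - x)) || ((z + -1) >= (x * t))) -> true; t = 14; t = -6; return 2
eval_b: t = -1; (y < t) -> false; (((z - 4) * (1 % (z - 4))) == (-4 + t)) -> false; z = 6; ((((x * z) % (y - -3)) > (1 - x)) || ((z + -1) >= (x * t))) -> true; t = 14; return 84
verdict: not equivalent; witness: x=-5, y=-1, z=6


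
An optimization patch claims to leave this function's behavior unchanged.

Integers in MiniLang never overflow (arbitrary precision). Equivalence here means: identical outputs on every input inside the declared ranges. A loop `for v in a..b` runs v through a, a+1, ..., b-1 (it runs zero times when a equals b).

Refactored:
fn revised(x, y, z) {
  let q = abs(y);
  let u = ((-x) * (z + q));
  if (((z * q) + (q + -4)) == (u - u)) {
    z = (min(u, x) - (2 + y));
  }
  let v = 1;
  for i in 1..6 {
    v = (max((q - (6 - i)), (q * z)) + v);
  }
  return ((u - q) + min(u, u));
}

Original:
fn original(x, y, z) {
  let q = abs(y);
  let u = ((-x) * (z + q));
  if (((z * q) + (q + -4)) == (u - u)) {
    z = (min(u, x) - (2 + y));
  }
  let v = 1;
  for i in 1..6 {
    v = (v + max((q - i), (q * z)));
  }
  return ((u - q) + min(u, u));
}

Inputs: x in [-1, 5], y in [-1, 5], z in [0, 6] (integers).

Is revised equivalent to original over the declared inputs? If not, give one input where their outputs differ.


Although constant usage differs, arithmetic usage differs, 343/343 inputs agree.
verdict: equivalent


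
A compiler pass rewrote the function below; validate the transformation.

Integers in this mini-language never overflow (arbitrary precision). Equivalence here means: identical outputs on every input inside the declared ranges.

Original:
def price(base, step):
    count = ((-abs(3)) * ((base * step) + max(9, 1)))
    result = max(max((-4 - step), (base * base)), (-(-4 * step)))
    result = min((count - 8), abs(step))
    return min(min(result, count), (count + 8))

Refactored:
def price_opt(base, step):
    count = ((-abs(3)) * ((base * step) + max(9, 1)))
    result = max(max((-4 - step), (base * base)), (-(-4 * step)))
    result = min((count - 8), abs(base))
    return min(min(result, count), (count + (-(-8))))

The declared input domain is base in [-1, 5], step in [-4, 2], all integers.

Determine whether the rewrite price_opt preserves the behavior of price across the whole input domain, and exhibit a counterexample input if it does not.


Input base=5, step=-4: 4 from price versus 5 from price_opt.
verdict: not equivalent; witness: base=5, step=-4


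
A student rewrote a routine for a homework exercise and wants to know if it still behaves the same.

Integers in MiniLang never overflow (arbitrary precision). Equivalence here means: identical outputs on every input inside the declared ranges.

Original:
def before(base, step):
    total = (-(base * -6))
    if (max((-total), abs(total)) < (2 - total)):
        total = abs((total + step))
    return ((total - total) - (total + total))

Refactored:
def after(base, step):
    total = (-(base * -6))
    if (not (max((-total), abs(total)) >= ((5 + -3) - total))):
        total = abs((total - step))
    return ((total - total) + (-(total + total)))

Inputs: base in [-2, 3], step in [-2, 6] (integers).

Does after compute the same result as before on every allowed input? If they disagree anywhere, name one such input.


There is a counterexample at base=-2, step=-2: -28 on one side, -20 on the other.
before: total becomes -12; next (max((-total), abs(total)) < (2 - total)) evaluates to true; next total becomes 14; next final value -28
after: total becomes -12; next (not (max((-total), abs(total)) >= ((5 + -3) - total))) evaluates to true; next total becomes 10; next final value -20
verdict: not equivalent; witness: base=-2, step=-2


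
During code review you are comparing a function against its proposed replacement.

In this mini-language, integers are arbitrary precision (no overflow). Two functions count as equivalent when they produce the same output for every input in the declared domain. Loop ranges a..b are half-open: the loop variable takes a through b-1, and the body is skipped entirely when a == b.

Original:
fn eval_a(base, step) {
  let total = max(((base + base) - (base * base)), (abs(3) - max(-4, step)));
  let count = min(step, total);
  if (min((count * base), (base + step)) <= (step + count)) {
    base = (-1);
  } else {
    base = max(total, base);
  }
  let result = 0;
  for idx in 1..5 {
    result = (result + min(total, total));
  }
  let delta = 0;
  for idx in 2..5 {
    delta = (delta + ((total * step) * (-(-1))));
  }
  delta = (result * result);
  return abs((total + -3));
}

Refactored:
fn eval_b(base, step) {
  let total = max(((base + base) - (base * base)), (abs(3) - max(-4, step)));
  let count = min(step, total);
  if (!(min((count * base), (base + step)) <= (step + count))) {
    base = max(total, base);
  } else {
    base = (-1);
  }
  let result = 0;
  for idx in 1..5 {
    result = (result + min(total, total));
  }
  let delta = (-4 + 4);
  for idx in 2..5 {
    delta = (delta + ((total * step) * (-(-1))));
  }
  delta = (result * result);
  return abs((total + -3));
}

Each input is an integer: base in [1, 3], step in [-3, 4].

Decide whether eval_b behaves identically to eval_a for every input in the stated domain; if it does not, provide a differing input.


Equivalent — the differences include boolean connective usage differs; and arithmetic usage differs; and constant usage differs, yet no declared input distinguishes the two.
Spot check at base=3, step=3 — eval_a: total := 0 | count := 0 | (min((count * base), (base + step)) <= (step + count)): true | base := -1 | result := 0 | iter idx=1: | result := 0 | iter idx=2: | result := 0 | iter idx=3: | result := 0 | iter idx=4: | result := 0 | delta := 0 | iter idx=2: | delta := 0 | iter idx=3: | delta := 0 | iter idx=4: | delta := 0 | delta := 0 | result 3. eval_b: total := 0 | count := 0 | (!(min((count * base), (base + step)) <= (step + count))): false | base := -1 | result := 0 | iter idx=1: | result := 0 | iter idx=2: | result := 0 | iter idx=3: | result := 0 | iter idx=4: | result := 0 | delta := 0 | iter idx=2: | delta := 0 | iter idx=3: | delta := 0 | iter idx=4: | delta := 0 | delta := 0 | result 3. Both give 3.
Sweeping the whole domain (24 inputs) finds no disagreement.
verdict: equivalent


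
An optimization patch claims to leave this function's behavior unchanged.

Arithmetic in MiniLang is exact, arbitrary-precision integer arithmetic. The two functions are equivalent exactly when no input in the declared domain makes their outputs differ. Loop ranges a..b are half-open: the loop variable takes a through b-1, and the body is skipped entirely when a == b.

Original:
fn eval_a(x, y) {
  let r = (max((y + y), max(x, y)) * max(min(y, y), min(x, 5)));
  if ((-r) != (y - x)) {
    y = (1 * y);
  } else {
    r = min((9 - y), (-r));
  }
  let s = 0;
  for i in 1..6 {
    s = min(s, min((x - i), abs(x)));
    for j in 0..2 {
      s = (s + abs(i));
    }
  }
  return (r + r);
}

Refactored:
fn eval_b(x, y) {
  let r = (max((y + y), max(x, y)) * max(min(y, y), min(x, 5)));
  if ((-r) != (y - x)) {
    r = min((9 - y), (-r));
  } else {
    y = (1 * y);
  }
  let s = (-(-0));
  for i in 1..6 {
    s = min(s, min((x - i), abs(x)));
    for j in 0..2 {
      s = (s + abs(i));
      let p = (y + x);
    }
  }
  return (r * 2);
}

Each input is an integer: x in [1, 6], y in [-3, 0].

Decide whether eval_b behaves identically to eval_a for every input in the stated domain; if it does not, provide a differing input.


There is a counterexample at x=1, y=-3: 2 on one side, -2 on the other.
eval_a: r := 1 | ((-r) != (y - x)): true | y := -3 | s := 0 | iter i=1: | s := 0 | iter j=0: | s := 1 | iter j=1: | s := 2 | iter i=2: | s := -1 | iter j=0: | s := 1 | iter j=1: | s := 3 | iter i=3: | s := -2 | iter j=0: | s := 1 | iter j=1: | s := 4 | iter i=4: | s := -3 | iter j=0: | s := 1 | iter j=1: | s := 5 | iter i=5: | s := -4 | iter j=0: | s := 1 | iter j=1: | s := 6 | result 2
eval_b: r := 1 | ((-r) != (y - x)): true | r := -1 | s := 0 | iter i=1: | s := 0 | iter j=0: | s := 1 | p := -2 | iter j=1: | s := 2 | p := -2 | iter i=2: | s := -1 | iter j=0: | s := 1 | p := -2 | iter j=1: | s := 3 | p := -2 | iter i=3: | s := -2 | iter j=0: | s := 1 | p := -2 | iter j=1: | s := 4 | p := -2 | iter i=4: | s := -3 | iter j=0: | s := 1 | p := -2 | iter j=1: | s := 5 | p := -2 | iter i=5: | s := -4 | iter j=0: | s := 1 | p := -2 | iter j=1: | s := 6 | p := -2 | result -2
verdict: not equivalent; witness: x=1, y=-3


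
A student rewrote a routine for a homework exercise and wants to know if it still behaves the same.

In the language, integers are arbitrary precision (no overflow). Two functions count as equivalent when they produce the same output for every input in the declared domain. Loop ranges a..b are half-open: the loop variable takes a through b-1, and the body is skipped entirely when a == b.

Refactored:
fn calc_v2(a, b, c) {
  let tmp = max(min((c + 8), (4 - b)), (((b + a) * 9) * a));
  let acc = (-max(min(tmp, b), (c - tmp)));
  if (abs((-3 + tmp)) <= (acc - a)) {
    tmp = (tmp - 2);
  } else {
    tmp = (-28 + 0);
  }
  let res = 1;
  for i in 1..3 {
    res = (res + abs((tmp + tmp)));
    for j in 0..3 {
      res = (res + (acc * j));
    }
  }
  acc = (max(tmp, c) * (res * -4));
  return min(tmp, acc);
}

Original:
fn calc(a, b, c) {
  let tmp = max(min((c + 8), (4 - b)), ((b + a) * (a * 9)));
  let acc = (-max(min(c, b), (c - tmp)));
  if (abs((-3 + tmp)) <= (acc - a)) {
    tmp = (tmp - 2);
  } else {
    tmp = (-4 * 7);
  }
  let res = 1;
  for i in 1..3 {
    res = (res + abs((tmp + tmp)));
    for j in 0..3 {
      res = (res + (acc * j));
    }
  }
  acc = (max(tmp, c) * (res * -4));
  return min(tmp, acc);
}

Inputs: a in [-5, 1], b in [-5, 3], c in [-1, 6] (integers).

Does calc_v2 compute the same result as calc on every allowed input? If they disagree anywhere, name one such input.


Not equivalent: a=-5, b=2, c=1 separates them (-428 vs -404).
calc: tmp = 135; acc = -1; (abs((-3 + tmp)) <= (acc - a)) -> false; tmp = -28; res = 1; [i=1]; res = 57; [j=0]; res = 57; [j=1]; res = 56; [j=2]; res = 54; [i=2]; res = 110; [j=0]; res = 110; [j=1]; res = 109; [j=2]; res = 107; acc = -428; return -428
calc_v2: tmp = 135; acc = -2; (abs((-3 + tmp)) <= (acc - a)) -> false; tmp = -28; res = 1; [i=1]; res = 57; [j=0]; res = 57; [j=1]; res = 55; [j=2]; res = 51; [i=2]; res = 107; [j=0]; res = 107; [j=1]; res = 105; [j=2]; res = 101; acc = -404; return -404
verdict: not equivalent; witness: a=-5, b=2, c=1


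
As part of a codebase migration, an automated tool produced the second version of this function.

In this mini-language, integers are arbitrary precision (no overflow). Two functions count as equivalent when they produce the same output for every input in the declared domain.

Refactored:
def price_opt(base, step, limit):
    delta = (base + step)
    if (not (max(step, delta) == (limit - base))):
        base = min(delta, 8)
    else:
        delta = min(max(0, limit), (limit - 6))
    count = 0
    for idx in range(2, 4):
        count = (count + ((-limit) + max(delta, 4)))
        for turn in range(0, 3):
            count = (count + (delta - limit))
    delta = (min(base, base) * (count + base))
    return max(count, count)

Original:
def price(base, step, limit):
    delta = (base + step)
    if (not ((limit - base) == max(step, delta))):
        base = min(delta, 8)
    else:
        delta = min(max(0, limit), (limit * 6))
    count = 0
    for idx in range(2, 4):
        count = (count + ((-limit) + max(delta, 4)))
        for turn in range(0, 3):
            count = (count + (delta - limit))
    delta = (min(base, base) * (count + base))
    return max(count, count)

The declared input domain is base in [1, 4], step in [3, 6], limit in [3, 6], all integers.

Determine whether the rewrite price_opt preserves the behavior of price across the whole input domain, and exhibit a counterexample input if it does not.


There is a counterexample at base=1, step=3, limit=5: 0 on one side, -38 on the other.
price: delta = 4; (not ((limit - base) == max(step, delta))) -> false; delta = 5; count = 0; [idx=2]; count = 0; [turn=0]; count = 0; [turn=1]; count = 0; [turn=2]; count = 0; [idx=3]; count = 0; [turn=0]; count = 0; [turn=1]; count = 0; [turn=2]; count = 0; delta = 1; return 0
price_opt: delta = 4; (not (max(step, delta) == (limit - base))) -> false; delta = -1; count = 0; [idx=2]; count = -1; [turn=0]; count = -7; [turn=1]; count = -13; [turn=2]; count = -19; [idx=3]; count = -20; [turn=0]; count = -26; [turn=1]; count = -32; [turn=2]; count = -38; delta = -37; return -38
verdict: not equivalent; witness: base=1, step=3, limit=5


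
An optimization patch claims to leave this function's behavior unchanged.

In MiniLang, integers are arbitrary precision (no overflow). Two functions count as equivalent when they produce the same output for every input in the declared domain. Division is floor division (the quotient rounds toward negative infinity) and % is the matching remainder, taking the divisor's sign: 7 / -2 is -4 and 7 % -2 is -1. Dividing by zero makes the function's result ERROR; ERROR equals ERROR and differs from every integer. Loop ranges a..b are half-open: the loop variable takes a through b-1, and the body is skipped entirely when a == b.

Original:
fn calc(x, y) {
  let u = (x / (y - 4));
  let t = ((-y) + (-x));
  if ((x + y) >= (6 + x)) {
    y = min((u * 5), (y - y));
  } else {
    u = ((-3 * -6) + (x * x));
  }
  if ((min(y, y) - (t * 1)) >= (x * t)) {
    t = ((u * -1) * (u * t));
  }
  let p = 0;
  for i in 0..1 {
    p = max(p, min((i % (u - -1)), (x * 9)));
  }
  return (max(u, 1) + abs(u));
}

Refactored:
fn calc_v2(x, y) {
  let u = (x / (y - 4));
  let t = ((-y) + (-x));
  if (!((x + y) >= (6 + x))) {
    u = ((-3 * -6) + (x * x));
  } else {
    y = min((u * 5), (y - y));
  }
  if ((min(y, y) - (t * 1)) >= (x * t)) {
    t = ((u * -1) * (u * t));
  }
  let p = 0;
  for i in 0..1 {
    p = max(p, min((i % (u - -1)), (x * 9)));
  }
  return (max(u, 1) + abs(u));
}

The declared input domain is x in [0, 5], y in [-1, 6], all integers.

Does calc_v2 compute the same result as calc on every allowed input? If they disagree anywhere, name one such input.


Differences: boolean connective usage differs — yet all 48 inputs agree.
verdict: equivalent


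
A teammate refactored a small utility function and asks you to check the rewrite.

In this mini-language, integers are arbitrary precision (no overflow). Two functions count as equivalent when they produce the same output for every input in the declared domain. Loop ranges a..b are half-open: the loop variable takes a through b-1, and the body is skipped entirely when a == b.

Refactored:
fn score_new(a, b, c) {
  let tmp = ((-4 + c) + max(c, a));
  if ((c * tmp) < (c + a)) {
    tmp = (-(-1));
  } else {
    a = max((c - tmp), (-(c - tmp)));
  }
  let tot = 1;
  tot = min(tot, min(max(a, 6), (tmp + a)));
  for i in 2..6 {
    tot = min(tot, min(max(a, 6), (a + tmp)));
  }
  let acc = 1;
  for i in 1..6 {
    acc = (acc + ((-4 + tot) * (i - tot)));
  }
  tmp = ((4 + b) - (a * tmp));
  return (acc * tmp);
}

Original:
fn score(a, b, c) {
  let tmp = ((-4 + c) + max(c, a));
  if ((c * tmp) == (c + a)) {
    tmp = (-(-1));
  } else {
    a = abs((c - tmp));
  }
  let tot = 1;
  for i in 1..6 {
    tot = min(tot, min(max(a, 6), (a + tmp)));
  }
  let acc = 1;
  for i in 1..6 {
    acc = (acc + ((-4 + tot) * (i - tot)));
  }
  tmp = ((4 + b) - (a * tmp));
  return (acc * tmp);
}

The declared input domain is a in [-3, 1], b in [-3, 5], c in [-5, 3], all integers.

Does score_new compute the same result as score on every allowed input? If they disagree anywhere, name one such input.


Run the pair on a=-3, b=-3, c=1.
score: tmp=-2, then ((c * tmp) == (c + a)) is true, then tmp=1, then tot=1, then (i=1), then tot=-2, then (i=2), then tot=-2, then (i=3), then tot=-2, then (i=4), then tot=-2, then (i=5), then tot=-2, then acc=1, then (i=1), then acc=-17, then (i=2), then acc=-41, then (i=3), then acc=-71, then (i=4), then acc=-107, then (i=5), then acc=-149, then tmp=4, then returns -596
score_new: tmp=-2, then ((c * tmp) < (c + a)) is false, then a=3, then tot=1, then tot=1, then (i=2), then tot=1, then (i=3), then tot=1, then (i=4), then tot=1, then (i=5), then tot=1, then acc=1, then (i=1), then acc=1, then (i=2), then acc=-2, then (i=3), then acc=-8, then (i=4), then acc=-17, then (i=5), then acc=-29, then tmp=7, then returns -203
-596 and -203 differ, so these are not the same function on this domain.
verdict: not equivalent; witness: a=-3, b=-3, c=1


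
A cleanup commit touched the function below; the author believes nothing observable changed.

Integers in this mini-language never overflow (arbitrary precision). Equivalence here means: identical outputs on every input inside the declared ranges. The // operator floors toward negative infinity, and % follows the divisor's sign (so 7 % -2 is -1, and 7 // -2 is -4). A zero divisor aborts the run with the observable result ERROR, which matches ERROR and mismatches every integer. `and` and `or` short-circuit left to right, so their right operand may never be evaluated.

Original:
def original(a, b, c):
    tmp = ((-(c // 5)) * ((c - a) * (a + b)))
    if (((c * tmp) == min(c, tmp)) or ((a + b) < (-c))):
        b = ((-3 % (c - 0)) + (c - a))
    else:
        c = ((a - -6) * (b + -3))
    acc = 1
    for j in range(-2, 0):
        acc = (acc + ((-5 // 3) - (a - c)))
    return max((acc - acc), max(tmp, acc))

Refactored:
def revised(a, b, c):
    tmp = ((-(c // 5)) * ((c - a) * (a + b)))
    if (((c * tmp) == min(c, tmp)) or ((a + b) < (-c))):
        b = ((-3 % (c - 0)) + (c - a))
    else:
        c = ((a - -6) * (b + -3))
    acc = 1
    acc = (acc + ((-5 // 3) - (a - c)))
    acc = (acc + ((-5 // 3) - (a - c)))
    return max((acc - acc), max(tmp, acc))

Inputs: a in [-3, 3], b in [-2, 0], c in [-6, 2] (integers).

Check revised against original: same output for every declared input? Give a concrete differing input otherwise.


Although constant usage differs, plus loop structure differs, plus arithmetic usage differs, plus local variable names differ, 189/189 inputs agree.
verdict: equivalent


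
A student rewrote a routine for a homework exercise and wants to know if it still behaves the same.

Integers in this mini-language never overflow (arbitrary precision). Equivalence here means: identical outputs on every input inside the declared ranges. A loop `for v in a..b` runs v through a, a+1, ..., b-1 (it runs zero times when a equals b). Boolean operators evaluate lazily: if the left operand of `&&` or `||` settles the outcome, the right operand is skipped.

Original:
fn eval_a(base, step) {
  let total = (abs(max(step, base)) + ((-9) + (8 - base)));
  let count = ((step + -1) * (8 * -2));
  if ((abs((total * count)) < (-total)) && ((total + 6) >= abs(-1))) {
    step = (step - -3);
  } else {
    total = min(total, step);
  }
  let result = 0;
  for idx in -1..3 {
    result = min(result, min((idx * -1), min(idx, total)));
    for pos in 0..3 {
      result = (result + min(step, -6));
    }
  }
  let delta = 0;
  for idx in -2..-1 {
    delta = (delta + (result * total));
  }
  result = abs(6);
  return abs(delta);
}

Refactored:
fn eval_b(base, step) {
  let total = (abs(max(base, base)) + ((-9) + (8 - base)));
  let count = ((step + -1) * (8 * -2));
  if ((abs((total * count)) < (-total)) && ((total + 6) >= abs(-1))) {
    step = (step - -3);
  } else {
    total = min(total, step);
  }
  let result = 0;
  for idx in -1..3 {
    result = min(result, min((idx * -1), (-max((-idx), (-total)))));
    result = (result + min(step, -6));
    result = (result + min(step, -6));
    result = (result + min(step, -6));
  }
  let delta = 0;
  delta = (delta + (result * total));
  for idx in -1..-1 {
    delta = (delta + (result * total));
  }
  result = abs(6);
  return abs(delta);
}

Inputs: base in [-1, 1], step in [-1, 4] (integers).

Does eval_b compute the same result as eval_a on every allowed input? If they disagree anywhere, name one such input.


At base=-1, step=2: eval_a gives 146, eval_b gives 73.
verdict: not equivalent; witness: base=-1, step=2


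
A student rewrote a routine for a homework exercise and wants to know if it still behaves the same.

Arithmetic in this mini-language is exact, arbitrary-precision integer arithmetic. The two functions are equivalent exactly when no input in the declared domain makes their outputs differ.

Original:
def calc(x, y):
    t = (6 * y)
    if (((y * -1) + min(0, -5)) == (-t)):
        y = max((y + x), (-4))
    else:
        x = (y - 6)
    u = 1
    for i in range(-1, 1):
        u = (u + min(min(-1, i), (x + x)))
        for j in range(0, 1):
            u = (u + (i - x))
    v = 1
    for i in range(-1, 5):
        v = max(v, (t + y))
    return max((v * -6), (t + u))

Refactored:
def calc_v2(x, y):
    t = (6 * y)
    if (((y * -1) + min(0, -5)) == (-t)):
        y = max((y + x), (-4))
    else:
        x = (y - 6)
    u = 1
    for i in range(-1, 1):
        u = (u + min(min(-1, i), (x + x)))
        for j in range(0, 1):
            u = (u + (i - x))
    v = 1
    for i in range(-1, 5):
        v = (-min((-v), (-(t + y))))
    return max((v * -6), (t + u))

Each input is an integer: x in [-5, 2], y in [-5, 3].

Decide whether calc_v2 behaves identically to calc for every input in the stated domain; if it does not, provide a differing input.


Differences: min/max/abs usage differs — yet all 72 inputs agree.
verdict: equivalent
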